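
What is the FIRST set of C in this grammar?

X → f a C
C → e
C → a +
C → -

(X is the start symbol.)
To compute FIRST(C), examine every production with C on the left-hand side, reading each right-hand side left to right until a non-nullable symbol is reached.

From C → e:
  - e is a terminal: add 'e' and stop
From C → a +:
  - a is a terminal: add 'a' and stop
From C → -:
  - '-' is a terminal: add '-' and stop

Collecting: FIRST(C) = { '-', 'a', 'e' }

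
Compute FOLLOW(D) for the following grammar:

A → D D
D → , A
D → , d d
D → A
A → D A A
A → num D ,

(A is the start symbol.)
To compute FOLLOW(D), find every occurrence of D on a right-hand side N → α D β: add FIRST(β) \ {ε}, and if β is empty or nullable also add FOLLOW(N). Iterate to a fixed point.

In A → D D: D is followed by D, add FIRST(D) \ {ε} = { ',', 'num' }
In A → D D: D is at the end, add FOLLOW(A)
In A → D A A: D is followed by A A, add FIRST(A A) \ {ε} = { ',', 'num' }
In A → num D ,: D is followed by ',', add FIRST(',') \ {ε} = { ',' }

The FOLLOW sets referred to above (computed the same way, to a fixed point):
  FOLLOW(A) = { $, ',', 'num' }

Taking the union: FOLLOW(D) = { $, ',', 'num' }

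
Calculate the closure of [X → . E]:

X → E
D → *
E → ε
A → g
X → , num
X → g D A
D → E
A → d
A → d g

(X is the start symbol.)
Start with: [X → . E]
  [X → . E] has the dot before E: add [E → .]
No further items can be added.

CLOSURE = { [E → .], [X → . E] }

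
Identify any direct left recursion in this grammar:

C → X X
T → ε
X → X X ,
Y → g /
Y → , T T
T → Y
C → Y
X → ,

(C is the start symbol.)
Direct left recursion occurs when N → N α for some non-terminal N (the right-hand side begins with the left-hand side itself).

C → X X: starts with X
T → ε: starts with ε
X → X X ,: LEFT RECURSIVE (starts with X)
Y → g /: starts with g
Y → , T T: starts with ','
T → Y: starts with Y
C → Y: starts with Y
X → ,: starts with ','

The grammar has direct left recursion on: X.

Answer: Yes, X is left-recursive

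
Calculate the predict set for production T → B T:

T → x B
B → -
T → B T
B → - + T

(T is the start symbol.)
{ '-' }

PREDICT(T → B T) = (FIRST(RHS) \ {ε}) ∪ (FOLLOW(T) if ε ∈ FIRST(RHS), i.e. RHS ⇒* ε)
FIRST(B) = { '-' }
FIRST(B T) = { '-' }
ε ∉ FIRST(B T), so FOLLOW(T) is not added.
PREDICT(T → B T) = { '-' }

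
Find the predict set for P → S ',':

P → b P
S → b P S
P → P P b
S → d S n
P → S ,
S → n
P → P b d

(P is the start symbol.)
{ 'b', 'd', 'n' }

PREDICT(P → S ',') = (FIRST(RHS) \ {ε}) ∪ (FOLLOW(P) if ε ∈ FIRST(RHS), i.e. RHS ⇒* ε)
FIRST(S) = { 'b', 'd', 'n' }
FIRST(S ',') = { 'b', 'd', 'n' }
ε ∉ FIRST(S ','), so FOLLOW(P) is not added.
PREDICT(P → S ',') = { 'b', 'd', 'n' }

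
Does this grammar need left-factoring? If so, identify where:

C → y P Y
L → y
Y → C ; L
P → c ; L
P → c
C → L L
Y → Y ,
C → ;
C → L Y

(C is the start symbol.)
Left-factoring is needed when two productions for the same non-terminal
share a common prefix on the right-hand side.

Productions for C:
  C → y P Y
  C → L L
  C → ;
  C → L Y
Productions for Y:
  Y → C ; L
  Y → Y ,
Productions for P:
  P → c ; L
  P → c

Found common prefix 'L' in productions for C
Found common prefix 'c' in productions for P

Answer: Yes, C has productions with common prefix 'L'; P has productions with common prefix 'c'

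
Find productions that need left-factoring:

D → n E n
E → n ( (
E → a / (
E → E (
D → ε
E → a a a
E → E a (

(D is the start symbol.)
Yes, E has productions with common prefix 'a'; E has productions with common prefix 'E'

Left-factoring is needed when two productions for the same non-terminal
share a common prefix on the right-hand side.

Productions for D:
  D → n E n
  D → ε
Productions for E:
  E → n ( (
  E → a / (
  E → E (
  E → a a a
  E → E a (

Found common prefix 'a' in productions for E
Found common prefix 'E' in productions for E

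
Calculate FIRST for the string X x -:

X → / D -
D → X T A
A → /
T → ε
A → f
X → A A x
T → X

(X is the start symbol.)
FIRST sets of the non-terminals involved (from the grammar, by fixed-point iteration):
  FIRST(X) = { '/', 'f' }

To compute FIRST(X x -), process the symbols left to right:
Symbol X is a non-terminal. Add FIRST(X) \ {ε} = { '/', 'f' }
X is not nullable (ε ∉ FIRST(X)), so stop here.
FIRST(X x -) = { '/', 'f' }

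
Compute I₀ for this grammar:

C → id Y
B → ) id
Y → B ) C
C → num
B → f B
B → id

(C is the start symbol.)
{ [C → . id Y], [C → . num], [C' → . C] }

First, augment the grammar with C' → C
I₀ = CLOSURE({ [C' → . C] }):
  [C' → . C] has the dot before C: add [C → . id Y], [C → . num]
No further items can be added.

I₀ = { [C → . id Y], [C → . num], [C' → . C] }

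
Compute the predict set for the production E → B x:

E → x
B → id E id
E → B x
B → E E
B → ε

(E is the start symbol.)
PREDICT(E → B x) = (FIRST(RHS) \ {ε}) ∪ (FOLLOW(E) if ε ∈ FIRST(RHS), i.e. RHS ⇒* ε)
FIRST(B) = { 'id', 'x', ε }
FIRST(B x) = { 'id', 'x' }
ε ∉ FIRST(B x), so FOLLOW(E) is not added.
PREDICT(E → B x) = { 'id', 'x' }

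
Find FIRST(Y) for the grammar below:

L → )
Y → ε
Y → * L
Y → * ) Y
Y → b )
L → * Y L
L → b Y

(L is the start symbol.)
To compute FIRST(Y), examine every production with Y on the left-hand side, reading each right-hand side left to right until a non-nullable symbol is reached.

From Y → ε:
  - ε-production, so ε ∈ FIRST(Y)
From Y → * L:
  - '*' is a terminal: add '*' and stop
From Y → * ) Y:
  - '*' is a terminal: add '*' and stop
From Y → b ):
  - b is a terminal: add 'b' and stop

Collecting: FIRST(Y) = { '*', 'b', ε }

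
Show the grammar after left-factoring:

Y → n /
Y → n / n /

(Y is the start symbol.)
Left-factoring transforms A → αβ₁ | αβ₂ into A → αA' and A' → β₁ | β₂
(α is the longest common prefix among the alternatives). Repeat until
no nonterminal has two alternatives with a common prefix.

Round 1: Y has alternatives sharing prefix 'n /'. Introduce Y': Y → n / Y'
  Add: Y' → ε
  Add: Y' → n /

No remaining common prefixes — done.

Resulting grammar:
Y → n / Y'
Y' → ε
Y' → n /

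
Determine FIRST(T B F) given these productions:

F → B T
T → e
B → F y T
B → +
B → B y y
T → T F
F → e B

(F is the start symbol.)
{ 'e' }

FIRST sets of the non-terminals involved (from the grammar, by fixed-point iteration):
  FIRST(T) = { 'e' }

To compute FIRST(T B F), process the symbols left to right:
Symbol T is a non-terminal. Add FIRST(T) \ {ε} = { 'e' }
T is not nullable (ε ∉ FIRST(T)), so stop here.
FIRST(T B F) = { 'e' }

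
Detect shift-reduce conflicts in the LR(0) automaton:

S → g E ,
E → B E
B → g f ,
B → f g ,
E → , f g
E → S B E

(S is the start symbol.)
Augment with S' → S and build the canonical LR(0) collection (I0 = CLOSURE({[S' → . S]}), then GOTO on every symbol after a dot until no new states appear). It has 21 states:
  I0: { [S → . g E ,], [S' → . S] }  — shift
  I1: { [S' → S .] }  — accept
  I2: { [B → . f g ,], [B → . g f ,], [E → . , f g], [E → . B E], [E → . S B E], [S → . g E ,], [S → g . E ,] }  — shift
  I3: { [E → , . f g] }  — shift
  I4: { [B → . f g ,], [B → . g f ,], [E → . , f g], [E → . B E], [E → . S B E], [E → B . E], [S → . g E ,] }  — shift
  I5: { [S → g E . ,] }  — shift
  I6: { [B → . f g ,], [B → . g f ,], [E → S . B E] }  — shift
  I7: { [B → f . g ,] }  — shift
  I8: { [B → . f g ,], [B → . g f ,], [B → g . f ,], [E → . , f g], [E → . B E], [E → . S B E], [S → . g E ,], [S → g . E ,] }  — shift
  I9: { [B → f . g ,], [B → g f . ,] }  — shift
  I10: { [B → g f , .] }  — reduce
  I11: { [B → f g . ,] }  — shift
  I12: { [B → f g , .] }  — reduce
  I13: { [B → . f g ,], [B → . g f ,], [E → . , f g], [E → . B E], [E → . S B E], [E → S B . E], [S → . g E ,] }  — shift
  I14: { [B → g . f ,] }  — shift
  I15: { [B → g f . ,] }  — shift
  I16: { [E → S B E .] }  — reduce
  I17: { [S → g E , .] }  — reduce
  I18: { [E → B E .] }  — reduce
  I19: { [E → , f . g] }  — shift
  I20: { [E → , f g .] }  — reduce

No state contains both a complete item and a shift item.

Answer: No shift-reduce conflicts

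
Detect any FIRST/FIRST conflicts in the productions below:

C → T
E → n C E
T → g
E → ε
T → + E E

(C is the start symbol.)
A FIRST/FIRST conflict occurs when two productions N → α and N → β for the same non-terminal have FIRST(α) ∩ FIRST(β) ≠ ∅ (with ε ∈ FIRST of a nullable right-hand side, so two nullable alternatives also conflict).

Productions for E:
  E → n C E: FIRST = { 'n' }
  E → ε: FIRST = { ε }
Productions for T:
  T → g: FIRST = { 'g' }
  T → + E E: FIRST = { '+' }
C has only one production, so no FIRST/FIRST conflict is possible there.

All alternatives of each non-terminal have pairwise disjoint FIRST sets.

Answer: No FIRST/FIRST conflicts.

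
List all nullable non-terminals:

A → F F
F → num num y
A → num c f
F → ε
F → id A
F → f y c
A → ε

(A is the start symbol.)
{ 'A', 'F' }

ε-productions: F → ε, A → ε
So F, A are immediately nullable.
Every non-terminal is now nullable.
Nullable = { 'A', 'F' }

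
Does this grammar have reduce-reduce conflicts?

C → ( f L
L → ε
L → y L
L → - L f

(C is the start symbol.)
No reduce-reduce conflicts

A reduce-reduce conflict occurs when an LR(0) state has two complete items [A → α .] and [B → β .] — both call for a reduction, and with no lookahead the parser cannot choose between them.

Augment with C' → C and build the canonical LR(0) collection (I0 = CLOSURE({[C' → . C]}), then GOTO on every symbol after a dot until no new states appear). It has 10 states:
  I0: { [C → . ( f L], [C' → . C] }  — shift
  I1: { [C → ( . f L] }  — shift
  I2: { [C' → C .] }  — accept
  I3: { [C → ( f . L], [L → . - L f], [L → . y L], [L → .] }  — shift, reduce
  I4: { [L → - . L f], [L → . - L f], [L → . y L], [L → .] }  — shift, reduce
  I5: { [C → ( f L .] }  — reduce
  I6: { [L → . - L f], [L → . y L], [L → .], [L → y . L] }  — shift, reduce
  I7: { [L → y L .] }  — reduce
  I8: { [L → - L . f] }  — shift
  I9: { [L → - L f .] }  — reduce

No state contains more than one complete item.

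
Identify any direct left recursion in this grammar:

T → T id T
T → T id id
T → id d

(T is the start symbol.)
Direct left recursion occurs when N → N α for some non-terminal N (the right-hand side begins with the left-hand side itself).

T → T id T: LEFT RECURSIVE (starts with T)
T → T id id: LEFT RECURSIVE (starts with T)
T → id d: starts with id

The grammar has direct left recursion on: T.

Answer: Yes, T is left-recursive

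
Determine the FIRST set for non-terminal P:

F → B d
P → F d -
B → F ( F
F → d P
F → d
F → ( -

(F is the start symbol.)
{ '(', 'd' }

FIRST sets of the other non-terminals involved (by the same procedure, iterated to a fixed point):
  FIRST(F) = { '(', 'd' }

From P → F d -:
  - F is a non-terminal: add FIRST(F) \ {ε} = { '(', 'd' }
    F is not nullable, so stop

Collecting: FIRST(P) = { '(', 'd' }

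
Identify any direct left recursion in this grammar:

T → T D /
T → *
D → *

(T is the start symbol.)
T → T D /: LEFT RECURSIVE (starts with T)
T → *: starts with '*'
D → *: starts with '*'

The grammar has direct left recursion on: T.

Answer: Yes, T is left-recursive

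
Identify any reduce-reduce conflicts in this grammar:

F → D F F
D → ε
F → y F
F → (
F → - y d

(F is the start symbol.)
No reduce-reduce conflicts

A reduce-reduce conflict occurs when an LR(0) state has two complete items [A → α .] and [B → β .] — both call for a reduction, and with no lookahead the parser cannot choose between them.

Augment with F' → F and build the canonical LR(0) collection (I0 = CLOSURE({[F' → . F]}), then GOTO on every symbol after a dot until no new states appear). It has 11 states:
  I0: { [D → .], [F → . (], [F → . - y d], [F → . D F F], [F → . y F], [F' → . F] }  — shift, reduce
  I1: { [F → ( .] }  — reduce
  I2: { [F → - . y d] }  — shift
  I3: { [D → .], [F → . (], [F → . - y d], [F → . D F F], [F → . y F], [F → D . F F] }  — shift, reduce
  I4: { [F' → F .] }  — accept
  I5: { [D → .], [F → . (], [F → . - y d], [F → . D F F], [F → . y F], [F → y . F] }  — shift, reduce
  I6: { [F → y F .] }  — reduce
  I7: { [D → .], [F → . (], [F → . - y d], [F → . D F F], [F → . y F], [F → D F . F] }  — shift, reduce
  I8: { [F → D F F .] }  — reduce
  I9: { [F → - y . d] }  — shift
  I10: { [F → - y d .] }  — reduce

No state contains more than one complete item.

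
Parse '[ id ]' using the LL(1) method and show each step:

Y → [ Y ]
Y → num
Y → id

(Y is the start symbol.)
LL(1) parsing maintains a stack (initially the start symbol over $) and the input. At each step: if the stack top is a terminal, match it against the current input token; if it is a non-terminal N, replace it with the RHS of M[N, lookahead] (the unique production whose predict set contains the lookahead).

Stack is shown with the top on the left.

Stack    Input     Action
-------------------------
Y $      [ id ] $  output Y → [ Y ]
[ Y ] $  [ id ] $  match '['
Y ] $    id ] $    output Y → id
id ] $   id ] $    match 'id'
] $      ] $       match ']'
$        $         accept

The string is accepted.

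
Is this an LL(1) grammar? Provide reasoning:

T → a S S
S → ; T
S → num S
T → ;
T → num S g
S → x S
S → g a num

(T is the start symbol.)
A grammar is LL(1) if for each non-terminal N with multiple productions, the predict sets of those productions are pairwise disjoint, where PREDICT(N → α) = (FIRST(α) \ {ε}) ∪ (FOLLOW(N) if α ⇒* ε).

For T:
  PREDICT(T → a S S) = { 'a' }
  PREDICT(T → ';') = { ';' }
  PREDICT(T → num S g) = { 'num' }
For S:
  PREDICT(S → ';' T) = { ';' }
  PREDICT(S → num S) = { 'num' }
  PREDICT(S → x S) = { 'x' }
  PREDICT(S → g a num) = { 'g' }

All predict sets are disjoint. The grammar IS LL(1).

Answer: Yes, the grammar is LL(1).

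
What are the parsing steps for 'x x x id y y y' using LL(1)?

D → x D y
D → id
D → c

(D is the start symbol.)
LL(1) parsing maintains a stack (initially the start symbol over $) and the input. At each step: if the stack top is a terminal, match it against the current input token; if it is a non-terminal N, replace it with the RHS of M[N, lookahead] (the unique production whose predict set contains the lookahead).

Stack is shown with the top on the left.

Stack        Input             Action
-------------------------------------
D $          x x x id y y y $  output D → x D y
x D y $      x x x id y y y $  match 'x'
D y $        x x id y y y $    output D → x D y
x D y y $    x x id y y y $    match 'x'
D y y $      x id y y y $      output D → x D y
x D y y y $  x id y y y $      match 'x'
D y y y $    id y y y $        output D → id
id y y y $   id y y y $        match 'id'
y y y $      y y y $           match 'y'
y y $        y y $             match 'y'
y $          y $               match 'y'
$            $                 accept

The string is accepted.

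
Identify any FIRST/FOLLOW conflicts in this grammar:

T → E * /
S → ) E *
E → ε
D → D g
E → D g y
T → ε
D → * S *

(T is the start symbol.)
Yes. E → D g y with FOLLOW(E) on { '*' }

A FIRST/FOLLOW conflict occurs when a non-terminal N has a nullable alternative N → β (β ⇒* ε) and another alternative N → α with FIRST(α) ∩ FOLLOW(N) ≠ ∅: on such a lookahead the parser cannot decide between expanding α and letting N vanish via β.

Nullable non-terminals: E, T.
FIRST sets used below: FIRST(D) = { '*' }, FIRST(E) = { '*', ε }

E: nullable alternative(s) E → ε; FOLLOW(E) = { '*' }
  E → ε: FIRST \ {ε} = { } — this is the only nullable alternative, skip
  E → D g y: FIRST \ {ε} = { '*' } — overlaps FOLLOW(E) on { '*' }: CONFLICT

T: nullable alternative(s) T → ε; FOLLOW(T) = { $ }
  T → E * /: FIRST \ {ε} = { '*' } — disjoint from FOLLOW(T)
  T → ε: FIRST \ {ε} = { } — this is the only nullable alternative, skip

D, S have no nullable alternative, so no FIRST/FOLLOW check is needed there.

So the grammar has 1 FIRST/FOLLOW conflict (marked CONFLICT above).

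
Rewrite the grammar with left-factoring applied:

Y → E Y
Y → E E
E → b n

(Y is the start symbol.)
Left-factoring transforms A → αβ₁ | αβ₂ into A → αA' and A' → β₁ | β₂
(α is the longest common prefix among the alternatives). Repeat until
no nonterminal has two alternatives with a common prefix.

Round 1: Y has alternatives sharing prefix 'E'. Introduce Y': Y → E Y'
  Add: Y' → Y
  Add: Y' → E

No remaining common prefixes — done.

Resulting grammar:
Y → E Y'
Y' → Y
Y' → E
E → b n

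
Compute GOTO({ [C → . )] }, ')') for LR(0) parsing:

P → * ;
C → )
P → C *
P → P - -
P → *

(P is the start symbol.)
GOTO(I, ')') = CLOSURE({ [A → αX.β] : [A → α.Xβ] ∈ I, X = ')' })

Items with dot before ')', with the dot advanced:
  [C → . )] → [C → ) .]
Closure adds nothing (no advanced item has the dot before a non-terminal).

GOTO = { [C → ) .] }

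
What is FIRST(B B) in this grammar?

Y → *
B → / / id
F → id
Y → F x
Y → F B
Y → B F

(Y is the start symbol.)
{ '/' }

FIRST sets of the non-terminals involved (from the grammar, by fixed-point iteration):
  FIRST(B) = { '/' }

To compute FIRST(B B), process the symbols left to right:
Symbol B is a non-terminal. Add FIRST(B) \ {ε} = { '/' }
B is not nullable (ε ∉ FIRST(B)), so stop here.
FIRST(B B) = { '/' }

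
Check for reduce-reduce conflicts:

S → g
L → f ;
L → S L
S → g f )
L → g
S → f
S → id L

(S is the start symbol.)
Yes — I8: [L → g .] vs [S → g .]

A reduce-reduce conflict occurs when an LR(0) state has two complete items [A → α .] and [B → β .] — both call for a reduction, and with no lookahead the parser cannot choose between them.

Augment with S' → S and build the canonical LR(0) collection (I0 = CLOSURE({[S' → . S]}), then GOTO on every symbol after a dot until no new states appear). It has 13 states:
  I0: { [S → . f], [S → . g f )], [S → . g], [S → . id L], [S' → . S] }  — shift
  I1: { [S' → S .] }  — accept
  I2: { [S → f .] }  — reduce
  I3: { [S → g . f )], [S → g .] }  — shift, reduce
  I4: { [L → . S L], [L → . f ;], [L → . g], [S → . f], [S → . g f )], [S → . g], [S → . id L], [S → id . L] }  — shift
  I5: { [S → id L .] }  — reduce
  I6: { [L → . S L], [L → . f ;], [L → . g], [L → S . L], [S → . f], [S → . g f )], [S → . g], [S → . id L] }  — shift
  I7: { [L → f . ;], [S → f .] }  — shift, reduce
  I8: { [L → g .], [S → g . f )], [S → g .] }  — shift, 2 reduces
  I9: { [S → g f . )] }  — shift
  I10: { [S → g f ) .] }  — reduce
  I11: { [L → f ; .] }  — reduce
  I12: { [L → S L .] }  — reduce

I8 contains complete items [L → g .], [S → g .] — reduce-reduce conflict.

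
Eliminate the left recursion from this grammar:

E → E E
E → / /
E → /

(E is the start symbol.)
E is directly left-recursive. The standard transformation for
  A → A α₁ | ... | A α_m | β₁ | ... | β_n
is
  A  → β₁ A' | ... | β_n A'
  A' → α₁ A' | ... | α_m A' | ε

E → / / becomes E → / / E'
E → / becomes E → / E'
E → E E becomes E' → E E'
Add E' → ε

Resulting grammar:
E → / / E'
E → / E'
E' → E E'
E' → ε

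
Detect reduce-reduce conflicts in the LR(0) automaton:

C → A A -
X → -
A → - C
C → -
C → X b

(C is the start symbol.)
Yes — I1: [C → - .] vs [X → - .]

A reduce-reduce conflict occurs when an LR(0) state has two complete items [A → α .] and [B → β .] — both call for a reduction, and with no lookahead the parser cannot choose between them.

Augment with C' → C and build the canonical LR(0) collection (I0 = CLOSURE({[C' → . C]}), then GOTO on every symbol after a dot until no new states appear). It has 10 states:
  I0: { [A → . - C], [C → . -], [C → . A A -], [C → . X b], [C' → . C], [X → . -] }  — shift
  I1: { [A → - . C], [A → . - C], [C → - .], [C → . -], [C → . A A -], [C → . X b], [X → - .], [X → . -] }  — shift, 2 reduces
  I2: { [A → . - C], [C → A . A -] }  — shift
  I3: { [C' → C .] }  — accept
  I4: { [C → X . b] }  — shift
  I5: { [C → X b .] }  — reduce
  I6: { [A → - . C], [A → . - C], [C → . -], [C → . A A -], [C → . X b], [X → . -] }  — shift
  I7: { [C → A A . -] }  — shift
  I8: { [C → A A - .] }  — reduce
  I9: { [A → - C .] }  — reduce

I1 contains complete items [C → - .], [X → - .] — reduce-reduce conflict.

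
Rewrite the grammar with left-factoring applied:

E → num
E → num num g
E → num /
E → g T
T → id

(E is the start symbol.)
E → num E'
E' → ε
E' → num g
E' → /
E → g T
T → id

Left-factoring transforms A → αβ₁ | αβ₂ into A → αA' and A' → β₁ | β₂
(α is the longest common prefix among the alternatives). Repeat until
no nonterminal has two alternatives with a common prefix.

Round 1: E has alternatives sharing prefix 'num'. Introduce E': E → num E'
  Add: E' → ε
  Add: E' → num g
  Add: E' → /

No remaining common prefixes — done.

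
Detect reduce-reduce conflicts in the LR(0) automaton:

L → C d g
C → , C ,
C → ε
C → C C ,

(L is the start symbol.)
A reduce-reduce conflict occurs when an LR(0) state has two complete items [A → α .] and [B → β .] — both call for a reduction, and with no lookahead the parser cannot choose between them.

Augment with L' → L and build the canonical LR(0) collection (I0 = CLOSURE({[L' → . L]}), then GOTO on every symbol after a dot until no new states appear). It has 10 states:
  I0: { [C → . , C ,], [C → . C C ,], [C → .], [L → . C d g], [L' → . L] }  — shift, reduce
  I1: { [C → , . C ,], [C → . , C ,], [C → . C C ,], [C → .] }  — shift, reduce
  I2: { [C → . , C ,], [C → . C C ,], [C → .], [C → C . C ,], [L → C . d g] }  — shift, reduce
  I3: { [L' → L .] }  — accept
  I4: { [C → . , C ,], [C → . C C ,], [C → .], [C → C . C ,], [C → C C . ,] }  — shift, reduce
  I5: { [L → C d . g] }  — shift
  I6: { [L → C d g .] }  — reduce
  I7: { [C → , . C ,], [C → . , C ,], [C → . C C ,], [C → .], [C → C C , .] }  — shift, 2 reduces
  I8: { [C → , C . ,], [C → . , C ,], [C → . C C ,], [C → .], [C → C . C ,] }  — shift, reduce
  I9: { [C → , . C ,], [C → , C , .], [C → . , C ,], [C → . C C ,], [C → .] }  — shift, 2 reduces

I7 contains complete items [C → .], [C → C C , .] — reduce-reduce conflict.
I9 contains complete items [C → .], [C → , C , .] — reduce-reduce conflict.

Answer: Yes — I7: [C → .] vs [C → C C , .]; I9: [C → .] vs [C → , C , .]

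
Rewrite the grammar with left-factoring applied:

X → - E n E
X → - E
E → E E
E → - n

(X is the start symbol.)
Left-factoring transforms A → αβ₁ | αβ₂ into A → αA' and A' → β₁ | β₂
(α is the longest common prefix among the alternatives). Repeat until
no nonterminal has two alternatives with a common prefix.

Round 1: X has alternatives sharing prefix '- E'. Introduce X': X → - E X'
  Add: X' → n E
  Add: X' → ε

No remaining common prefixes — done.

Resulting grammar:
X → - E X'
X' → n E
X' → ε
E → E E
E → - n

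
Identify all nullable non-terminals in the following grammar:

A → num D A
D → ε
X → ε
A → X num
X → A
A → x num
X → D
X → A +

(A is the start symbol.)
A non-terminal is nullable if it can derive ε (the empty string): either it has an ε-production, or it has a production whose right-hand side consists entirely of nullable non-terminals.

ε-productions: D → ε, X → ε
So D, X are immediately nullable.
No further non-terminal can be added: every production for the remaining non-terminals contains a terminal or a non-nullable non-terminal.
Nullable = { 'D', 'X' }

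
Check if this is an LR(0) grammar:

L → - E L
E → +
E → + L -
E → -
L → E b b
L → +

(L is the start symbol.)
Augment with L' → L and build the canonical LR(0) collection (I0 = CLOSURE({[L' → . L]}), then GOTO on every symbol after a dot until no new states appear). It has 13 states:
  I0: { [E → . + L -], [E → . +], [E → . -], [L → . +], [L → . - E L], [L → . E b b], [L' → . L] }  — shift
  I1: { [E → + . L -], [E → + .], [E → . + L -], [E → . +], [E → . -], [L → + .], [L → . +], [L → . - E L], [L → . E b b] }  — shift, 2 reduces
  I2: { [E → - .], [E → . + L -], [E → . +], [E → . -], [L → - . E L] }  — shift, reduce
  I3: { [L → E . b b] }  — shift
  I4: { [L' → L .] }  — accept
  I5: { [L → E b . b] }  — shift
  I6: { [L → E b b .] }  — reduce
  I7: { [E → + . L -], [E → + .], [E → . + L -], [E → . +], [E → . -], [L → . +], [L → . - E L], [L → . E b b] }  — shift, reduce
  I8: { [E → - .] }  — reduce
  I9: { [E → . + L -], [E → . +], [E → . -], [L → - E . L], [L → . +], [L → . - E L], [L → . E b b] }  — shift
  I10: { [L → - E L .] }  — reduce
  I11: { [E → + L . -] }  — shift
  I12: { [E → + L - .] }  — reduce

Conflict in state I1:
  Shift-reduce conflict between [E → + .] and [E → . +]
So the grammar is NOT LR(0).

Answer: No. Shift-reduce conflict between [E → + .] and [E → . +]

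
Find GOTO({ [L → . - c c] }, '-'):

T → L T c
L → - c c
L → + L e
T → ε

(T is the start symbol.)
GOTO(I, '-') = CLOSURE({ [A → αX.β] : [A → α.Xβ] ∈ I, X = '-' })

Items with dot before '-', with the dot advanced:
  [L → . - c c] → [L → - . c c]
Closure adds nothing (no advanced item has the dot before a non-terminal).

GOTO = { [L → - . c c] }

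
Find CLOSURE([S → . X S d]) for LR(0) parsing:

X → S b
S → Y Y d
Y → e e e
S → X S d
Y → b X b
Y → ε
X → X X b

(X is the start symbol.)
{ [S → . X S d], [S → . Y Y d], [X → . S b], [X → . X X b], [Y → . b X b], [Y → . e e e], [Y → .] }

To compute CLOSURE, for each item [A → α.Bβ] where B is a non-terminal, add [B → .γ] for all productions B → γ; repeat for the newly added items until nothing changes.

Start with: [S → . X S d]
  [S → . X S d] has the dot before X: add [X → . S b], [X → . X X b]
  [X → . S b] has the dot before S: add [S → . Y Y d]
  [S → . Y Y d] has the dot before Y: add [Y → . e e e], [Y → . b X b], [Y → .]
No further items can be added.

CLOSURE = { [S → . X S d], [S → . Y Y d], [X → . S b], [X → . X X b], [Y → . b X b], [Y → . e e e], [Y → .] }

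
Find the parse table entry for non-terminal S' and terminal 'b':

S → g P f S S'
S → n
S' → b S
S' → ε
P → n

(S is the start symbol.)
S' → b S, S' → ε

To find M[S', 'b'], we find productions for S' where 'b' is in the predict set (PREDICT(N → α) = (FIRST(α) \ {ε}) ∪ (FOLLOW(N) if α ⇒* ε)).

Relevant sets:
  FOLLOW(S') = { $, 'b' }

S' → b S: PREDICT = { 'b' }
  'b' is in predict set, so this production goes in M[S', 'b']
S' → ε: PREDICT = { $, 'b' }
  'b' is in predict set, so this production goes in M[S', 'b']

M[S', 'b'] = S' → b S, S' → ε  (a multiply-defined cell — the grammar is not LL(1))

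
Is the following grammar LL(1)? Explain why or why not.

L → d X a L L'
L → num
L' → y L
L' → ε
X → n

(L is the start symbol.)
Relevant sets:
  FOLLOW(L') = { $, 'y' }

For L:
  PREDICT(L → d X a L L') = { 'd' }
  PREDICT(L → num) = { 'num' }
For L':
  PREDICT(L' → y L) = { 'y' }
  PREDICT(L' → ε) = { $, 'y' }
X has a single production, so nothing to check there.

Conflict found: Predict set conflict for L': { 'y' }
The grammar is NOT LL(1).

Answer: No. Predict set conflict for L': { 'y' }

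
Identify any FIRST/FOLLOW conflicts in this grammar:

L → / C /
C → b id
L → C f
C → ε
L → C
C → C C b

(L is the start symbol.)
Yes. C → b id with FOLLOW(C) on { 'b' }; C → C C b with FOLLOW(C) on { 'b' }

A FIRST/FOLLOW conflict occurs when a non-terminal N has a nullable alternative N → β (β ⇒* ε) and another alternative N → α with FIRST(α) ∩ FOLLOW(N) ≠ ∅: on such a lookahead the parser cannot decide between expanding α and letting N vanish via β.

Nullable non-terminals: C, L.
FIRST sets used below: FIRST(C) = { 'b', ε }

C: nullable alternative(s) C → ε; FOLLOW(C) = { $, '/', 'b', 'f' }
  C → b id: FIRST \ {ε} = { 'b' } — overlaps FOLLOW(C) on { 'b' }: CONFLICT
  C → ε: FIRST \ {ε} = { } — this is the only nullable alternative, skip
  C → C C b: FIRST \ {ε} = { 'b' } — overlaps FOLLOW(C) on { 'b' }: CONFLICT

L: nullable alternative(s) L → C; FOLLOW(L) = { $ }
  L → / C /: FIRST \ {ε} = { '/' } — disjoint from FOLLOW(L)
  L → C f: FIRST \ {ε} = { 'b', 'f' } — disjoint from FOLLOW(L)
  L → C: FIRST \ {ε} = { 'b' } — this is the only nullable alternative, skip

So the grammar has 2 FIRST/FOLLOW conflicts (marked CONFLICT above).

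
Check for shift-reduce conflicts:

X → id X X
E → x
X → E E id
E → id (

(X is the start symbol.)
No shift-reduce conflicts

Augment with X' → X and build the canonical LR(0) collection (I0 = CLOSURE({[X' → . X]}), then GOTO on every symbol after a dot until no new states appear). It has 11 states:
  I0: { [E → . id (], [E → . x], [X → . E E id], [X → . id X X], [X' → . X] }  — shift
  I1: { [E → . id (], [E → . x], [X → E . E id] }  — shift
  I2: { [X' → X .] }  — accept
  I3: { [E → . id (], [E → . x], [E → id . (], [X → . E E id], [X → . id X X], [X → id . X X] }  — shift
  I4: { [E → x .] }  — reduce
  I5: { [E → id ( .] }  — reduce
  I6: { [E → . id (], [E → . x], [X → . E E id], [X → . id X X], [X → id X . X] }  — shift
  I7: { [X → id X X .] }  — reduce
  I8: { [X → E E . id] }  — shift
  I9: { [E → id . (] }  — shift
  I10: { [X → E E id .] }  — reduce

No state contains both a complete item and a shift item.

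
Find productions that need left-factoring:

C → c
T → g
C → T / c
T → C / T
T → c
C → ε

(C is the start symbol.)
No, left-factoring is not needed

Left-factoring is needed when two productions for the same non-terminal
share a common prefix on the right-hand side.

Productions for C:
  C → c
  C → T / c
  C → ε
Productions for T:
  T → g
  T → C / T
  T → c

No common prefixes found.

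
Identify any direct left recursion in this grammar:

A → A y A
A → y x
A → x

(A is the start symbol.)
Yes, A is left-recursive

Direct left recursion occurs when N → N α for some non-terminal N (the right-hand side begins with the left-hand side itself).

A → A y A: LEFT RECURSIVE (starts with A)
A → y x: starts with y
A → x: starts with x

The grammar has direct left recursion on: A.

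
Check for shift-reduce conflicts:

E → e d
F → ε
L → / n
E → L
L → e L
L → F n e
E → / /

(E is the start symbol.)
Yes — I0: [F → .] vs [E → . / /]; I5: [F → .] vs [E → e . d]; I9: [F → .] vs [L → . / n]

Augment with E' → E and build the canonical LR(0) collection (I0 = CLOSURE({[E' → . E]}), then GOTO on every symbol after a dot until no new states appear). It has 14 states:
  I0: { [E → . / /], [E → . L], [E → . e d], [E' → . E], [F → .], [L → . / n], [L → . F n e], [L → . e L] }  — shift, reduce
  I1: { [E → / . /], [L → / . n] }  — shift
  I2: { [E' → E .] }  — accept
  I3: { [L → F . n e] }  — shift
  I4: { [E → L .] }  — reduce
  I5: { [E → e . d], [F → .], [L → . / n], [L → . F n e], [L → . e L], [L → e . L] }  — shift, reduce
  I6: { [L → / . n] }  — shift
  I7: { [L → e L .] }  — reduce
  I8: { [E → e d .] }  — reduce
  I9: { [F → .], [L → . / n], [L → . F n e], [L → . e L], [L → e . L] }  — shift, reduce
  I10: { [L → / n .] }  — reduce
  I11: { [L → F n . e] }  — shift
  I12: { [L → F n e .] }  — reduce
  I13: { [E → / / .] }  — reduce

I0 contains reduce item [F → .] and shift items [E → . / /], [E → . e d], [L → . / n], [L → . e L] — shift-reduce conflict.
I5 contains reduce item [F → .] and shift items [E → e . d], [L → . / n], [L → . e L] — shift-reduce conflict.
I9 contains reduce item [F → .] and shift items [L → . / n], [L → . e L] — shift-reduce conflict.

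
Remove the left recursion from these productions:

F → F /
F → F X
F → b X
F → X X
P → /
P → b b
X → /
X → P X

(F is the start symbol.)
F is directly left-recursive. The standard transformation for
  A → A α₁ | ... | A α_m | β₁ | ... | β_n
is
  A  → β₁ A' | ... | β_n A'
  A' → α₁ A' | ... | α_m A' | ε

F → b X becomes F → b X F'
F → X X becomes F → X X F'
F → F / becomes F' → / F'
F → F X becomes F' → X F'
Add F' → ε

Productions for other non-terminals are unchanged:
  P → /
  P → b b
  X → /
  X → P X

Resulting grammar:
F → b X F'
F → X X F'
F' → / F'
F' → X F'
F' → ε
P → /
P → b b
X → /
X → P X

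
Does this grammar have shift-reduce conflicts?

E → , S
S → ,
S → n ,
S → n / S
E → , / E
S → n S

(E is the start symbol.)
No shift-reduce conflicts

A shift-reduce conflict occurs when an LR(0) state has both:
  - a complete (reduce) item [A → α .] (dot at the end), and
  - a shift item [B → β . c γ] (dot before a terminal).

Augment with E' → E and build the canonical LR(0) collection (I0 = CLOSURE({[E' → . E]}), then GOTO on every symbol after a dot until no new states appear). It has 12 states:
  I0: { [E → . , / E], [E → . , S], [E' → . E] }  — shift
  I1: { [E → , . / E], [E → , . S], [S → . ,], [S → . n ,], [S → . n / S], [S → . n S] }  — shift
  I2: { [E' → E .] }  — accept
  I3: { [S → , .] }  — reduce
  I4: { [E → , / . E], [E → . , / E], [E → . , S] }  — shift
  I5: { [E → , S .] }  — reduce
  I6: { [S → . ,], [S → . n ,], [S → . n / S], [S → . n S], [S → n . ,], [S → n . / S], [S → n . S] }  — shift
  I7: { [S → , .], [S → n , .] }  — 2 reduces
  I8: { [S → . ,], [S → . n ,], [S → . n / S], [S → . n S], [S → n / . S] }  — shift
  I9: { [S → n S .] }  — reduce
  I10: { [S → n / S .] }  — reduce
  I11: { [E → , / E .] }  — reduce

No state contains both a complete item and a shift item.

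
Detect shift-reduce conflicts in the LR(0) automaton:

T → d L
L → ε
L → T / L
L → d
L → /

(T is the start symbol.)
Yes — I2: [L → .] vs [L → . /]; I6: [L → .] vs [L → . /]; I7: [L → .] vs [L → . /]

A shift-reduce conflict occurs when an LR(0) state has both:
  - a complete (reduce) item [A → α .] (dot at the end), and
  - a shift item [B → β . c γ] (dot before a terminal).

Augment with T' → T and build the canonical LR(0) collection (I0 = CLOSURE({[T' → . T]}), then GOTO on every symbol after a dot until no new states appear). It has 9 states:
  I0: { [T → . d L], [T' → . T] }  — shift
  I1: { [T' → T .] }  — accept
  I2: { [L → . /], [L → . T / L], [L → . d], [L → .], [T → . d L], [T → d . L] }  — shift, reduce
  I3: { [L → / .] }  — reduce
  I4: { [T → d L .] }  — reduce
  I5: { [L → T . / L] }  — shift
  I6: { [L → . /], [L → . T / L], [L → . d], [L → .], [L → d .], [T → . d L], [T → d . L] }  — shift, 2 reduces
  I7: { [L → . /], [L → . T / L], [L → . d], [L → .], [L → T / . L], [T → . d L] }  — shift, reduce
  I8: { [L → T / L .] }  — reduce

I2 contains reduce item [L → .] and shift items [L → . /], [L → . d], [T → . d L] — shift-reduce conflict.
I6 contains reduce items [L → .], [L → d .] and shift items [L → . /], [L → . d], [T → . d L] — shift-reduce conflict.
I7 contains reduce item [L → .] and shift items [L → . /], [L → . d], [T → . d L] — shift-reduce conflict.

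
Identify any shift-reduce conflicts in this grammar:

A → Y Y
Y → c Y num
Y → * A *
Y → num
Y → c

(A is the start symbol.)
A shift-reduce conflict occurs when an LR(0) state has both:
  - a complete (reduce) item [A → α .] (dot at the end), and
  - a shift item [B → β . c γ] (dot before a terminal).

Augment with A' → A and build the canonical LR(0) collection (I0 = CLOSURE({[A' → . A]}), then GOTO on every symbol after a dot until no new states appear). It has 11 states:
  I0: { [A → . Y Y], [A' → . A], [Y → . * A *], [Y → . c Y num], [Y → . c], [Y → . num] }  — shift
  I1: { [A → . Y Y], [Y → * . A *], [Y → . * A *], [Y → . c Y num], [Y → . c], [Y → . num] }  — shift
  I2: { [A' → A .] }  — accept
  I3: { [A → Y . Y], [Y → . * A *], [Y → . c Y num], [Y → . c], [Y → . num] }  — shift
  I4: { [Y → . * A *], [Y → . c Y num], [Y → . c], [Y → . num], [Y → c . Y num], [Y → c .] }  — shift, reduce
  I5: { [Y → num .] }  — reduce
  I6: { [Y → c Y . num] }  — shift
  I7: { [Y → c Y num .] }  — reduce
  I8: { [A → Y Y .] }  — reduce
  I9: { [Y → * A . *] }  — shift
  I10: { [Y → * A * .] }  — reduce

I4 contains reduce item [Y → c .] and shift items [Y → . * A *], [Y → . c], [Y → . c Y num], [Y → . num] — shift-reduce conflict.

Answer: Yes — I4: [Y → c .] vs [Y → . * A *]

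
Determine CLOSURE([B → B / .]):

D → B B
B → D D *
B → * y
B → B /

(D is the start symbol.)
{ [B → B / .] }

To compute CLOSURE, for each item [A → α.Bβ] where B is a non-terminal, add [B → .γ] for all productions B → γ; repeat for the newly added items until nothing changes.

Start with: [B → B / .]
The dot is at the end, so nothing is added.

CLOSURE = { [B → B / .] }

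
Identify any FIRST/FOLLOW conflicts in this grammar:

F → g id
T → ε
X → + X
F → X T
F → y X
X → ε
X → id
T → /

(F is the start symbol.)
A FIRST/FOLLOW conflict occurs when a non-terminal N has a nullable alternative N → β (β ⇒* ε) and another alternative N → α with FIRST(α) ∩ FOLLOW(N) ≠ ∅: on such a lookahead the parser cannot decide between expanding α and letting N vanish via β.

Nullable non-terminals: F, T, X.
FIRST sets used below: FIRST(X) = { '+', 'id', ε }, FIRST(T) = { '/', ε }

F: nullable alternative(s) F → X T; FOLLOW(F) = { $ }
  F → g id: FIRST \ {ε} = { 'g' } — disjoint from FOLLOW(F)
  F → X T: FIRST \ {ε} = { '+', '/', 'id' } — this is the only nullable alternative, skip
  F → y X: FIRST \ {ε} = { 'y' } — disjoint from FOLLOW(F)

T: nullable alternative(s) T → ε; FOLLOW(T) = { $ }
  T → ε: FIRST \ {ε} = { } — this is the only nullable alternative, skip
  T → /: FIRST \ {ε} = { '/' } — disjoint from FOLLOW(T)

X: nullable alternative(s) X → ε; FOLLOW(X) = { $, '/' }
  X → + X: FIRST \ {ε} = { '+' } — disjoint from FOLLOW(X)
  X → ε: FIRST \ {ε} = { } — this is the only nullable alternative, skip
  X → id: FIRST \ {ε} = { 'id' } — disjoint from FOLLOW(X)

No FIRST/FOLLOW conflicts found.

Answer: No FIRST/FOLLOW conflicts.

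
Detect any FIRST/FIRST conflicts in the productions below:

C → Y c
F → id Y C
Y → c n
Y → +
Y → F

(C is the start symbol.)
A FIRST/FIRST conflict occurs when two productions N → α and N → β for the same non-terminal have FIRST(α) ∩ FIRST(β) ≠ ∅ (with ε ∈ FIRST of a nullable right-hand side, so two nullable alternatives also conflict).

FIRST sets of the non-terminals at (or reachable through a nullable prefix from) the front of some alternative:
  FIRST(F) = { 'id' }

Productions for Y:
  Y → c n: FIRST = { 'c' }
  Y → +: FIRST = { '+' }
  Y → F: FIRST = { 'id' }
C, F have only one production, so no FIRST/FIRST conflict is possible there.

All alternatives of each non-terminal have pairwise disjoint FIRST sets.

Answer: No FIRST/FIRST conflicts.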